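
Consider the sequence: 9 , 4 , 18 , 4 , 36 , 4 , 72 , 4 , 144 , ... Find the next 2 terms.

Odd-indexed and even-indexed terms follow separate rules.
Track A is 9, 18, 36, 72, 144, which is geometric, ×2 each step.
Track B is 4, 4, 4, 4, which is constant 4.
The 10th slot belongs to track B; its 5th term is 4.
Position 11 falls in track A as its term 6, giving 288.

4, 288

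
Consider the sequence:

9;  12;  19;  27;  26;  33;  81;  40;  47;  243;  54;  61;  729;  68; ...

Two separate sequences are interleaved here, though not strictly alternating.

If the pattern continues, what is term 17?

The slot pattern repeats as ABB (period 3), so there are 2 interleaved tracks.
Track A is 9, 27, 81, 243, 729, which is powers 3^2, 3^3, 3^4, ….
Track B is 12, 19, 26, 33, 40, 47, 54, 61, 68, which is arithmetic with common difference +7.
Term 17 comes from track B (its 11th entry): 82.

82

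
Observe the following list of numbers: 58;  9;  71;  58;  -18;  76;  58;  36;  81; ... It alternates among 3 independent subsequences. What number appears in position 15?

Split by position mod 3 into 3 tracks.
Track A is 58, 58, 58, which is always 58.
Track B is 9, -18, 36, which is multiplying by -2 each time.
Track C is 71, 76, 81, which is adding 5 each time.
Position 15 → track C, term 5 = 91.

91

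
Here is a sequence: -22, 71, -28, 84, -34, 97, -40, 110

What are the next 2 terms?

-46, 123

Positions 1, 3, 5, … form one subsequence and positions 2, 4, 6, … form another.
Subsequence A is -22, -28, -34, -40, which is arithmetic with common difference −6.
Subsequence B is 71, 84, 97, 110, which is arithmetic with common difference +13.
Position 9 → subsequence A, term 5 = -46.
The 10th slot belongs to subsequence B; its 5th term is 123.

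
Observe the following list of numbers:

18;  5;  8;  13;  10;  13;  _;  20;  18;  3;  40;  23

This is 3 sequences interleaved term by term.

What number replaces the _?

8

The terms cycle through 3 interleaved subsequences.
Subsequence A: 18, 13, ?, 3 — linear: a_n = 23 − 5·n.
Subsequence B: 5, 10, 20, 40 — geometric with ratio 2.
Subsequence C: 8, 13, 18, 23 — linear: a_n = 3 + 5·n.
Filling subsequence A at index 3 by its rule yields 8.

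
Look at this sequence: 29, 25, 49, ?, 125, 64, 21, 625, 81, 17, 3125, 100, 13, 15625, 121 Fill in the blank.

Taking every 3rd term gives 3 separate tracks.
Track A: 29, ?, 21, 17, 13 — arithmetic, step −4.
Track B: 25, 125, 625, 3125, 15625 — successive powers of 5.
Track C: 49, 64, 81, 100, 121 — the squares 7², 8², 9², ….
Filling track A at index 2 by its rule yields 25.

25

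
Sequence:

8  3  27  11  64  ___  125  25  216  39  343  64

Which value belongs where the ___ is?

14

Positions 1, 3, 5, … form one subsequence and positions 2, 4, 6, … form another.
Track A is 8, 27, 64, 125, 216, 343, which is perfect cubes starting at 2³.
Track B is 3, 11, ?, 25, 39, 64, which is each term equals the sum of the previous two.
So the missing entry in track B is 14.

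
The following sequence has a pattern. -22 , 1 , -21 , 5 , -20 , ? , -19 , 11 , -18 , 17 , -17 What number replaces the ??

Odd-indexed and even-indexed terms follow separate rules.
Track A: -22, -21, -20, -19, -18, -17 (linear: a_n = -23 + n).
Track B: 1, 5, ?, 11, 17 (Fibonacci-style (each term is the sum of the two before it)).
Filling track B at index 3 by its rule yields 6.

6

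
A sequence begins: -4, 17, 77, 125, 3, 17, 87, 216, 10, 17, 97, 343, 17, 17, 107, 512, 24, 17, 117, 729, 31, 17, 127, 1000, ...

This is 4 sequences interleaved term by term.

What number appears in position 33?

The terms cycle through 4 interleaved subsequences.
Track A = -4, 3, 10, 17, 24, 31: adding 7 each time.
Track B = 17, 17, 17, 17, 17, 17: constant 17.
Track C = 77, 87, 97, 107, 117, 127: arithmetic with common difference +10.
Track D = 125, 216, 343, 512, 729, 1000: the cubes 5³, 6³, 7³, ….
Position 33 → track A, term 9 = 52.

52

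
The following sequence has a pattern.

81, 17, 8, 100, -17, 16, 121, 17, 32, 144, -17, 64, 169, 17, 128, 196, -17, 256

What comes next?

225

Split by position mod 3 into 3 tracks.
Track A: 81, 100, 121, 144, 169, 196 (the squares 9², 10², 11², …).
Track B: 17, -17, 17, -17, 17, -17 (alternating ±17).
Track C: 8, 16, 32, 64, 128, 256 (powers 2^3, 2^4, 2^5, …).
The 19th slot belongs to track A; its 7th term is 225.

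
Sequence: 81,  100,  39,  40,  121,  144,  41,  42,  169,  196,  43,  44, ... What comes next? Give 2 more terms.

225, 256

The slot pattern repeats as AABB (period 4), so there are 2 interleaved tracks.
Track A: 81, 100, 121, 144, 169, 196. The squares 9², 10², 11², ….
Track B: 39, 40, 41, 42, 43, 44. Arithmetic with common difference +1.
The 13th slot belongs to track A; its 7th term is 225.
Position 14 → track A, term 8 = 256.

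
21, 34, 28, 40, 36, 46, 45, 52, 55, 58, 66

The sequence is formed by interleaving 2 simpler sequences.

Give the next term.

64

The terms cycle through 2 interleaved subsequences.
Track A: 21, 28, 36, 45, 55, 66. The triangular numbers T_6, T_7, ….
Track B: 34, 40, 46, 52, 58. Arithmetic with common difference +6.
Term 12 comes from track B (its 6th entry): 64.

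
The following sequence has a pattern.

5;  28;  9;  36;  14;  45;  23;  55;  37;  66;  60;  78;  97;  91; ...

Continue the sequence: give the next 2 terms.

Odd-indexed and even-indexed terms follow separate rules.
Stream A is 5, 9, 14, 23, 37, 60, 97, which is a Fibonacci-like recurrence a_n = a_{n-1} + a_{n-2}.
Stream B is 28, 36, 45, 55, 66, 78, 91, which is triangular numbers starting at T_7.
Position 15 → stream A, term 8 = 157.
Position 16 falls in stream B as its term 8, giving 105.

157, 105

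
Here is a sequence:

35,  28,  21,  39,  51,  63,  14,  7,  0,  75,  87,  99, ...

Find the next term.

Positions follow the repeating pattern AAABBB; grouping by letter gives 2 tracks.
Track A = 35, 28, 21, 14, 7, 0: arithmetic with common difference −7.
Track B = 39, 51, 63, 75, 87, 99: arithmetic, step +12.
Term 13 comes from track A (its 7th entry): -7.

-7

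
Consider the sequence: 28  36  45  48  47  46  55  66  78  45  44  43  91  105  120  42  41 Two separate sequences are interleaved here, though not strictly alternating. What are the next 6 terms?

40, 136, 153, 171, 39, 38

Positions follow the repeating pattern AAABBB; grouping by letter gives 2 tracks.
Stream A = 28, 36, 45, 55, 66, 78, 91, 105, 120: the triangular numbers T_7, T_8, ….
Stream B = 48, 47, 46, 45, 44, 43, 42, 41: arithmetic, step −1.
The 18th slot belongs to stream B; its 9th term is 40.
Term 19 comes from stream A (its 10th entry): 136.
Position 20 → stream A, term 11 = 153.
Term 21 comes from stream A (its 12th entry): 171.
The 22nd slot belongs to stream B; its 10th term is 39.
The 23rd slot belongs to stream B; its 11th term is 38.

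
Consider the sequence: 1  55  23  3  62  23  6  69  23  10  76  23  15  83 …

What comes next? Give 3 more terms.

23, 21, 90

Read the sequence 3 terms at a time; column i is its own pattern.
Track A: 1, 3, 6, 10, 15 — the triangular numbers T_1, T_2, ….
Track B: 55, 62, 69, 76, 83 — adding 7 each time.
Track C: 23, 23, 23, 23 — the constant sequence 23.
Position 15 falls in track C as its term 5, giving 23.
Position 16 → track A, term 6 = 21.
Position 17 → track B, term 6 = 90.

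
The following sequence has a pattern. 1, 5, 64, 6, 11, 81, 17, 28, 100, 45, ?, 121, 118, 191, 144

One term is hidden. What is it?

The slot pattern repeats as AAB (period 3), so there are 2 interleaved tracks.
Track A = 1, 5, 6, 11, 17, 28, 45, ?, 118, 191: Fibonacci-style (each term is the sum of the two before it).
Track B = 64, 81, 100, 121, 144: perfect squares starting at 8².
So the missing entry in track A is 73.

73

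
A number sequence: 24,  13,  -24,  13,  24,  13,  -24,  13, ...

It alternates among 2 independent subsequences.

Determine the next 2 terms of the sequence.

24, 13

The terms cycle through 2 interleaved subsequences.
Stream A: 24, -24, 24, -24 — the oscillation 24·(−1)^(n+1).
Stream B: 13, 13, 13, 13 — always 13.
Position 9 falls in stream A as its term 5, giving 24.
Position 10 → stream B, term 5 = 13.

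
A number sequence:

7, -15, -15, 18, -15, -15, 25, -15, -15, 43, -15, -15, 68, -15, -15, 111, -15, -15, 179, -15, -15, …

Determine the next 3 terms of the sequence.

The slot pattern repeats as ABB (period 3), so there are 2 interleaved tracks.
Track A: 7, 18, 25, 43, 68, 111, 179 (a Fibonacci-like recurrence a_n = a_{n-1} + a_{n-2}).
Track B: -15, -15, -15, -15, -15, -15, -15, -15, -15, -15, -15, -15, -15, -15 (constant -15).
Position 22 → track A, term 8 = 290.
Term 23 comes from track B (its 15th entry): -15.
The 24th slot belongs to track B; its 16th term is -15.

290, -15, -15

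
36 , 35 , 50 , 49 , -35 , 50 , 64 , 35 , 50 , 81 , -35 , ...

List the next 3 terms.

50, 100, 35

Taking every 3rd term gives 3 separate tracks.
Subsequence A: 36, 49, 64, 81. The squares 6², 7², 8², ….
Subsequence B: 35, -35, 35, -35. Oscillating between 35 and -35.
Subsequence C: 50, 50, 50. Constant 50.
Position 12 falls in subsequence C as its term 4, giving 50.
Term 13 comes from subsequence A (its 5th entry): 100.
Term 14 comes from subsequence B (its 5th entry): 35.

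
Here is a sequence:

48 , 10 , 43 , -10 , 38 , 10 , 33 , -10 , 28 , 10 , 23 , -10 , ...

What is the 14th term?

Taking every 2nd term gives 2 separate tracks.
Track A = 48, 43, 38, 33, 28, 23: arithmetic, step −5.
Track B = 10, -10, 10, -10, 10, -10: the oscillation 10·(−1)^(n+1).
The 14th slot belongs to track B; its 7th term is 10.

10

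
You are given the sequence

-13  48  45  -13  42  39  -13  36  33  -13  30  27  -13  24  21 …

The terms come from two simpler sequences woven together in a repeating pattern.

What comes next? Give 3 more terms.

The slot pattern repeats as ABB (period 3), so there are 2 interleaved tracks.
Track A is -13, -13, -13, -13, -13, which is constant -13.
Track B is 48, 45, 42, 39, 36, 33, 30, 27, 24, 21, which is arithmetic, step −3.
Position 16 → track A, term 6 = -13.
Term 17 comes from track B (its 11th entry): 18.
Term 18 comes from track B (its 12th entry): 15.

-13, 18, 15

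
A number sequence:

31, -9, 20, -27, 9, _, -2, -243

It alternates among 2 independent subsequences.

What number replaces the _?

-81

Odd-indexed and even-indexed terms follow separate rules.
Track A: 31, 20, 9, -2 (arithmetic with common difference −11).
Track B: -9, -27, ?, -243 (geometric, ×3 each step).
Filling track B at index 3 by its rule yields -81.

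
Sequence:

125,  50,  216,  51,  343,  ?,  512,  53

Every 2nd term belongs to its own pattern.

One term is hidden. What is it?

The terms cycle through 2 interleaved subsequences.
Stream A is 125, 216, 343, 512, which is the cubes 5³, 6³, 7³, ….
Stream B is 50, 51, ?, 53, which is adding 1 each time.
Stream B's pattern makes the blank 52.

52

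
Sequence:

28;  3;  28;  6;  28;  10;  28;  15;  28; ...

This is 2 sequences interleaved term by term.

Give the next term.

21

Split by position mod 2 into 2 tracks.
Subsequence A is 28, 28, 28, 28, 28, which is constant 28.
Subsequence B is 3, 6, 10, 15, which is triangular numbers n(n+1)/2 for n = 2, 3, ….
The 10th slot belongs to subsequence B; its 5th term is 21.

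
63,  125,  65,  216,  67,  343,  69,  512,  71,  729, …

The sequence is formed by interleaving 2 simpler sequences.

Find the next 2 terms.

Odd-indexed and even-indexed terms follow separate rules.
Subsequence A is 63, 65, 67, 69, 71, which is arithmetic, step +2.
Subsequence B is 125, 216, 343, 512, 729, which is perfect cubes starting at 5³.
Term 11 comes from subsequence A (its 6th entry): 73.
Position 12 falls in subsequence B as its term 6, giving 1000.

73, 1000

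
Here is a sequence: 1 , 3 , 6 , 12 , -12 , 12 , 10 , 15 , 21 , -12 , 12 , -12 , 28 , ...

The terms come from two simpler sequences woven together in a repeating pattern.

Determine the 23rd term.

12

The slot pattern repeats as AAABBB (period 6), so there are 2 interleaved tracks.
Track A: 1, 3, 6, 10, 15, 21, 28 — triangular numbers n(n+1)/2 for n = 1, 2, ….
Track B: 12, -12, 12, -12, 12, -12 — alternating ±12.
The 23rd slot belongs to track B; its 11th term is 12.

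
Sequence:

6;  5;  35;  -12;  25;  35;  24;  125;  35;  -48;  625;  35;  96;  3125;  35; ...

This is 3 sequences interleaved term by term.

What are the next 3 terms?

Split by position mod 3 into 3 tracks.
Stream A is 6, -12, 24, -48, 96, which is geometric with ratio -2.
Stream B is 5, 25, 125, 625, 3125, which is powers of 5.
Stream C is 35, 35, 35, 35, 35, which is constant 35.
Position 16 → stream A, term 6 = -192.
Position 17 falls in stream B as its term 6, giving 15625.
Position 18 falls in stream C as its term 6, giving 35.

-192, 15625, 35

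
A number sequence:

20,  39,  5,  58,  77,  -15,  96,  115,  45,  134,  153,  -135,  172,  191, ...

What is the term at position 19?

Positions follow the repeating pattern AAB; grouping by letter gives 2 tracks.
Track A = 20, 39, 58, 77, 96, 115, 134, 153, 172, 191: linear: a_n = 1 + 19·n.
Track B = 5, -15, 45, -135: geometric with ratio -3.
Position 19 → track A, term 13 = 248.

248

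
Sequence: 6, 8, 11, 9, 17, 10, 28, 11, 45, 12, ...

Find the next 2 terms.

73, 13

Split by position mod 2 into 2 tracks.
Track A: 6, 11, 17, 28, 45. Fibonacci-style (each term is the sum of the two before it).
Track B: 8, 9, 10, 11, 12. Linear: a_n = 7 + n.
The 11th slot belongs to track A; its 6th term is 73.
The 12th slot belongs to track B; its 6th term is 13.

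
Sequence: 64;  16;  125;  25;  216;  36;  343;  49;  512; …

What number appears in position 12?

81

Taking every 2nd term gives 2 separate tracks.
Track A: 64, 125, 216, 343, 512. Consecutive cubes n³ from n = 4.
Track B: 16, 25, 36, 49. Perfect squares starting at 4².
Position 12 → track B, term 6 = 81.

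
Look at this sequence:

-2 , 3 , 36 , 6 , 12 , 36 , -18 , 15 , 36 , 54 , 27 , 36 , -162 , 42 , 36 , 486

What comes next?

Taking every 3rd term gives 3 separate tracks.
Stream A: -2, 6, -18, 54, -162, 486 (geometric, ×-3 each step).
Stream B: 3, 12, 15, 27, 42 (Fibonacci-style (each term is the sum of the two before it)).
Stream C: 36, 36, 36, 36, 36 (constant 36).
Term 17 comes from stream B (its 6th entry): 69.

69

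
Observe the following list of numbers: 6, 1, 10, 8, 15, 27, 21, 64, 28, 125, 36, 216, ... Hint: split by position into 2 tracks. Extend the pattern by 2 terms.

45, 343

Odd-indexed and even-indexed terms follow separate rules.
Track A: 6, 10, 15, 21, 28, 36 (triangular numbers starting at T_3).
Track B: 1, 8, 27, 64, 125, 216 (consecutive cubes n³ from n = 1).
Position 13 falls in track A as its term 7, giving 45.
Position 14 falls in track B as its term 7, giving 343.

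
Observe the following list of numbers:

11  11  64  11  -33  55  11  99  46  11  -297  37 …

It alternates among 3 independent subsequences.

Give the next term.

11

Read the sequence 3 terms at a time; column i is its own pattern.
Stream A = 11, 11, 11, 11: the constant sequence 11.
Stream B = 11, -33, 99, -297: a geometric progression (common ratio -3).
Stream C = 64, 55, 46, 37: linear: a_n = 73 − 9·n.
The 13th slot belongs to stream A; its 5th term is 11.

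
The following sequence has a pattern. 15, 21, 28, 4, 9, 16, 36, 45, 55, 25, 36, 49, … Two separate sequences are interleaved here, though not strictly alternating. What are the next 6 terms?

66, 78, 91, 64, 81, 100

Reading positions in blocks of 6 reveals the pattern AAABBB — 2 tracks woven together.
Stream A is 15, 21, 28, 36, 45, 55, which is triangular numbers n(n+1)/2 for n = 5, 6, ….
Stream B is 4, 9, 16, 25, 36, 49, which is consecutive squares n² from n = 2.
Term 13 comes from stream A (its 7th entry): 66.
Position 14 → stream A, term 8 = 78.
Position 15 → stream A, term 9 = 91.
The 16th slot belongs to stream B; its 7th term is 64.
Position 17 falls in stream B as its term 8, giving 81.
Position 18 falls in stream B as its term 9, giving 100.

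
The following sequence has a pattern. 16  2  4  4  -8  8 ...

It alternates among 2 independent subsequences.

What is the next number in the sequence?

The terms cycle through 2 interleaved subsequences.
Track A: 16, 4, -8. Subtracting 12 each time.
Track B: 2, 4, 8. Powers of 2.
Position 7 → track A, term 4 = -20.

-20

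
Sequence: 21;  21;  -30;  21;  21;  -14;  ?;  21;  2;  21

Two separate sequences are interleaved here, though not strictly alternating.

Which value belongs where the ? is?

Reading positions in blocks of 3 reveals the pattern AAB — 2 tracks woven together.
Stream A is 21, 21, 21, 21, ?, 21, 21, which is always 21.
Stream B is -30, -14, 2, which is linear: a_n = -46 + 16·n.
The gap is stream A's term 5; the rule gives 21.

21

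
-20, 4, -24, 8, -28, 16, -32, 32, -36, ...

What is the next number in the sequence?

Split by position mod 2 into 2 tracks.
Track A: -20, -24, -28, -32, -36 — linear: a_n = -16 − 4·n.
Track B: 4, 8, 16, 32 — successive powers of 2.
Position 10 → track B, term 5 = 64.

64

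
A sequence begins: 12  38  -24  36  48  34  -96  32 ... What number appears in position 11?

-384

Positions 1, 3, 5, … form one subsequence and positions 2, 4, 6, … form another.
Track A: 12, -24, 48, -96. A geometric progression (common ratio -2).
Track B: 38, 36, 34, 32. Linear: a_n = 40 − 2·n.
Position 11 → track A, term 6 = -384.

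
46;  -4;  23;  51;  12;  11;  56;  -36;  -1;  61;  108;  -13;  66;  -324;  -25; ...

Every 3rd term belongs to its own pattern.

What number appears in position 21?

-49

Split by position mod 3 into 3 tracks.
Track A is 46, 51, 56, 61, 66, which is arithmetic, step +5.
Track B is -4, 12, -36, 108, -324, which is multiplying by -3 each time.
Track C is 23, 11, -1, -13, -25, which is linear: a_n = 35 − 12·n.
Position 21 → track C, term 7 = -49.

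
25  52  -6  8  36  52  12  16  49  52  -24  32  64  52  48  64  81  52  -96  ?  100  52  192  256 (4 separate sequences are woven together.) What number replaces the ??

Split by position mod 4: positions 1, 5, 9, … form one track, and each other residue class forms its own.
Subsequence A: 25, 36, 49, 64, 81, 100 (consecutive squares n² from n = 5).
Subsequence B: 52, 52, 52, 52, 52, 52 (the constant sequence 52).
Subsequence C: -6, 12, -24, 48, -96, 192 (geometric with ratio -2).
Subsequence D: 8, 16, 32, 64, ?, 256 (successive powers of 2).
The gap is subsequence D's term 5; the rule gives 128.

128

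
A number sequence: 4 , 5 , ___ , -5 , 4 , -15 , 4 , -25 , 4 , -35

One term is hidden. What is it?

Split by position mod 2 into 2 tracks.
Stream A is 4, ?, 4, 4, 4, which is always 4.
Stream B is 5, -5, -15, -25, -35, which is linear: a_n = 15 − 10·n.
Stream A's pattern makes the blank 4.

4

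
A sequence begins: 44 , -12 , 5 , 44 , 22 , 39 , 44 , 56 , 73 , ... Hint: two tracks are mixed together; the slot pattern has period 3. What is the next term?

44

Positions follow the repeating pattern ABB; grouping by letter gives 2 tracks.
Stream A: 44, 44, 44. Always 44.
Stream B: -12, 5, 22, 39, 56, 73. Adding 17 each time.
Position 10 → stream A, term 4 = 44.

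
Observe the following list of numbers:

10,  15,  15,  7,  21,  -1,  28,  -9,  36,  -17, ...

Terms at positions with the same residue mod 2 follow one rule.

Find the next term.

45

Positions 1, 3, 5, … form one subsequence and positions 2, 4, 6, … form another.
Stream A is 10, 15, 21, 28, 36, which is triangular numbers starting at T_4.
Stream B is 15, 7, -1, -9, -17, which is subtracting 8 each time.
Position 11 → stream A, term 6 = 45.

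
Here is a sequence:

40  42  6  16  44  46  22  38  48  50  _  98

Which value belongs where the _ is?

60

The slot pattern repeats as AABB (period 4), so there are 2 interleaved tracks.
Track A: 40, 42, 44, 46, 48, 50. Linear: a_n = 38 + 2·n.
Track B: 6, 16, 22, 38, ?, 98. Each term equals the sum of the previous two.
So the missing entry in track B is 60.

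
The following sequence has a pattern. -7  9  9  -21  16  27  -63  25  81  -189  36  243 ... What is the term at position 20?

81

Split by position mod 3: positions 1, 4, 7, … form one track, and each other residue class forms its own.
Stream A: -7, -21, -63, -189 (multiplying by 3 each time).
Stream B: 9, 16, 25, 36 (consecutive squares n² from n = 3).
Stream C: 9, 27, 81, 243 (successive powers of 3).
The 20th slot belongs to stream B; its 7th term is 81.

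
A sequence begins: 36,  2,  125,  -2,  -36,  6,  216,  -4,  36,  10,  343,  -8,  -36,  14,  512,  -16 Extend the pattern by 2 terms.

Taking every 4th term gives 4 separate tracks.
Stream A: 36, -36, 36, -36 (the oscillation 36·(−1)^(n+1)).
Stream B: 2, 6, 10, 14 (arithmetic with common difference +4).
Stream C: 125, 216, 343, 512 (consecutive cubes n³ from n = 5).
Stream D: -2, -4, -8, -16 (multiplying by 2 each time).
Position 17 → stream A, term 5 = 36.
The 18th slot belongs to stream B; its 5th term is 18.

36, 18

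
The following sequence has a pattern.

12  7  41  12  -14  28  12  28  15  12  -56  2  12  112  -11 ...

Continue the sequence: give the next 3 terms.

12, -224, -24

Taking every 3rd term gives 3 separate tracks.
Track A is 12, 12, 12, 12, 12, which is the constant sequence 12.
Track B is 7, -14, 28, -56, 112, which is geometric with ratio -2.
Track C is 41, 28, 15, 2, -11, which is arithmetic with common difference −13.
The 16th slot belongs to track A; its 6th term is 12.
Term 17 comes from track B (its 6th entry): -224.
Position 18 falls in track C as its term 6, giving -24.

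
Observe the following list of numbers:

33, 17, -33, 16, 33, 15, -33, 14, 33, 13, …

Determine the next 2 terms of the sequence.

Split by position mod 2 into 2 tracks.
Track A = 33, -33, 33, -33, 33: oscillating between 33 and -33.
Track B = 17, 16, 15, 14, 13: arithmetic, step −1.
Position 11 falls in track A as its term 6, giving -33.
Position 12 → track B, term 6 = 12.

-33, 12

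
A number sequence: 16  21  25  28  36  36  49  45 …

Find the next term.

64

Split by position mod 2 into 2 tracks.
Subsequence A: 16, 25, 36, 49 (perfect squares starting at 4²).
Subsequence B: 21, 28, 36, 45 (triangular numbers n(n+1)/2 for n = 6, 7, …).
Position 9 falls in subsequence A as its term 5, giving 64.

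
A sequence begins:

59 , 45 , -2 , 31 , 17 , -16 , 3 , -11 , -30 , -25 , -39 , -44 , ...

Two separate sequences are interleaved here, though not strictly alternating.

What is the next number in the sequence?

Reading positions in blocks of 3 reveals the pattern AAB — 2 tracks woven together.
Stream A = 59, 45, 31, 17, 3, -11, -25, -39: arithmetic with common difference −14.
Stream B = -2, -16, -30, -44: subtracting 14 each time.
The 13th slot belongs to stream A; its 9th term is -53.

-53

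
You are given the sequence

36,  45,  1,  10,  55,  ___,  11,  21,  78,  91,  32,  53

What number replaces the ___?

Reading positions in blocks of 4 reveals the pattern AABB — 2 tracks woven together.
Subsequence A is 36, 45, 55, ?, 78, 91, which is the triangular numbers T_8, T_9, ….
Subsequence B is 1, 10, 11, 21, 32, 53, which is a Fibonacci-like recurrence a_n = a_{n-1} + a_{n-2}.
So the missing entry in subsequence A is 66.

66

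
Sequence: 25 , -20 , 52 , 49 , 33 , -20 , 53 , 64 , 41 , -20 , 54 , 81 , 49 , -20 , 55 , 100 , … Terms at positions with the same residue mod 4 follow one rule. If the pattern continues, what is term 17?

57

Split by position mod 4 into 4 tracks.
Track A: 25, 33, 41, 49. Arithmetic, step +8.
Track B: -20, -20, -20, -20. Always -20.
Track C: 52, 53, 54, 55. Arithmetic with common difference +1.
Track D: 49, 64, 81, 100. The squares 7², 8², 9², ….
Position 17 → track A, term 5 = 57.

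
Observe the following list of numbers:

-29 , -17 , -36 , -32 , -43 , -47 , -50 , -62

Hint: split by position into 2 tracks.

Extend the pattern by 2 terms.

-57, -77

Taking every 2nd term gives 2 separate tracks.
Track A: -29, -36, -43, -50. Linear: a_n = -22 − 7·n.
Track B: -17, -32, -47, -62. Arithmetic, step −15.
Term 9 comes from track A (its 5th entry): -57.
The 10th slot belongs to track B; its 5th term is -77.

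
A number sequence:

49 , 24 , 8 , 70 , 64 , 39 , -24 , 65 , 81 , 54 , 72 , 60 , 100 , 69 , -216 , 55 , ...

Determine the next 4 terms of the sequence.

121, 84, 648, 50

Read the sequence 4 terms at a time; column i is its own pattern.
Track A = 49, 64, 81, 100: the squares 7², 8², 9², ….
Track B = 24, 39, 54, 69: adding 15 each time.
Track C = 8, -24, 72, -216: a geometric progression (common ratio -3).
Track D = 70, 65, 60, 55: arithmetic, step −5.
Position 17 → track A, term 5 = 121.
Term 18 comes from track B (its 5th entry): 84.
The 19th slot belongs to track C; its 5th term is 648.
Term 20 comes from track D (its 5th entry): 50.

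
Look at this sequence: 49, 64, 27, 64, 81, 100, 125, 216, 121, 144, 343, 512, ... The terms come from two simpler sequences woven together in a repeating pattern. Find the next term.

Positions follow the repeating pattern AABB; grouping by letter gives 2 tracks.
Stream A: 49, 64, 81, 100, 121, 144 — consecutive squares n² from n = 7.
Stream B: 27, 64, 125, 216, 343, 512 — perfect cubes starting at 3³.
Term 13 comes from stream A (its 7th entry): 169.

169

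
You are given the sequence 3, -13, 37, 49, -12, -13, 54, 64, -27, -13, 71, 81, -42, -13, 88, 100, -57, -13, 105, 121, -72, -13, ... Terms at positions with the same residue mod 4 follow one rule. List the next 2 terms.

Read the sequence 4 terms at a time; column i is its own pattern.
Subsequence A is 3, -12, -27, -42, -57, -72, which is subtracting 15 each time.
Subsequence B is -13, -13, -13, -13, -13, -13, which is the constant sequence -13.
Subsequence C is 37, 54, 71, 88, 105, which is linear: a_n = 20 + 17·n.
Subsequence D is 49, 64, 81, 100, 121, which is the squares 7², 8², 9², ….
Position 23 → subsequence C, term 6 = 122.
Position 24 falls in subsequence D as its term 6, giving 144.

122, 144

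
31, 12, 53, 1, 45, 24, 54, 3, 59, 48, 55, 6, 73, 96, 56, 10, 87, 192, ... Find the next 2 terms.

57, 15

Split by position mod 4: positions 1, 5, 9, … form one track, and each other residue class forms its own.
Track A: 31, 45, 59, 73, 87. Arithmetic, step +14.
Track B: 12, 24, 48, 96, 192. Multiplying by 2 each time.
Track C: 53, 54, 55, 56. Linear: a_n = 52 + n.
Track D: 1, 3, 6, 10. The triangular numbers T_1, T_2, ….
Position 19 → track C, term 5 = 57.
Term 20 comes from track D (its 5th entry): 15.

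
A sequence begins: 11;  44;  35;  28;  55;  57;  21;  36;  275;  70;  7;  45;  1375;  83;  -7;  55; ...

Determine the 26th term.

122

Split by position mod 4 into 4 tracks.
Subsequence A is 11, 55, 275, 1375, which is a geometric progression (common ratio 5).
Subsequence B is 44, 57, 70, 83, which is arithmetic with common difference +13.
Subsequence C is 35, 21, 7, -7, which is arithmetic with common difference −14.
Subsequence D is 28, 36, 45, 55, which is triangular numbers n(n+1)/2 for n = 7, 8, ….
Position 26 → subsequence B, term 7 = 122.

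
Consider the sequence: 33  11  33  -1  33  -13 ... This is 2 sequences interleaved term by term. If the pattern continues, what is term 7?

Split by position mod 2 into 2 tracks.
Track A: 33, 33, 33. Always 33.
Track B: 11, -1, -13. Linear: a_n = 23 − 12·n.
The 7th slot belongs to track A; its 4th term is 33.

33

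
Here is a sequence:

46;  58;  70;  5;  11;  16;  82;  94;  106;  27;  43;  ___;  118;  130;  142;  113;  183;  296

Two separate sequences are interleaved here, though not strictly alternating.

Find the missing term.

Reading positions in blocks of 6 reveals the pattern AAABBB — 2 tracks woven together.
Stream A: 46, 58, 70, 82, 94, 106, 118, 130, 142 (adding 12 each time).
Stream B: 5, 11, 16, 27, 43, ?, 113, 183, 296 (each term equals the sum of the previous two).
Stream B's pattern makes the blank 70.

70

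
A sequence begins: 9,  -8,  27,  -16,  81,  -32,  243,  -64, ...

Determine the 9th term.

Positions 1, 3, 5, … form one subsequence and positions 2, 4, 6, … form another.
Track A = 9, 27, 81, 243: successive powers of 3.
Track B = -8, -16, -32, -64: geometric with ratio 2.
Position 9 falls in track A as its term 5, giving 729.

729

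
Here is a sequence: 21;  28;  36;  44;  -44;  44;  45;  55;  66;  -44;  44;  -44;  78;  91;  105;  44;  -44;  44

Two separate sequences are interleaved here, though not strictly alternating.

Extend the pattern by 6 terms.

The slot pattern repeats as AAABBB (period 6), so there are 2 interleaved tracks.
Track A: 21, 28, 36, 45, 55, 66, 78, 91, 105 — triangular numbers starting at T_6.
Track B: 44, -44, 44, -44, 44, -44, 44, -44, 44 — the oscillation 44·(−1)^(n+1).
Position 19 → track A, term 10 = 120.
Term 20 comes from track A (its 11th entry): 136.
Term 21 comes from track A (its 12th entry): 153.
Term 22 comes from track B (its 10th entry): -44.
The 23rd slot belongs to track B; its 11th term is 44.
Position 24 → track B, term 12 = -44.

120, 136, 153, -44, 44, -44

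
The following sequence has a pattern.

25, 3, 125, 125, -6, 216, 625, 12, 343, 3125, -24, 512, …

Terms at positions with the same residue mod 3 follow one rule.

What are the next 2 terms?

Read the sequence 3 terms at a time; column i is its own pattern.
Subsequence A: 25, 125, 625, 3125 (successive powers of 5).
Subsequence B: 3, -6, 12, -24 (multiplying by -2 each time).
Subsequence C: 125, 216, 343, 512 (the cubes 5³, 6³, 7³, …).
The 13th slot belongs to subsequence A; its 5th term is 15625.
The 14th slot belongs to subsequence B; its 5th term is 48.

15625, 48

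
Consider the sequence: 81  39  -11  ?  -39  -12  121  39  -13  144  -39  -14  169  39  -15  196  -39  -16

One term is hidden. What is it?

100

Taking every 3rd term gives 3 separate tracks.
Subsequence A: 81, ?, 121, 144, 169, 196 (perfect squares starting at 9²).
Subsequence B: 39, -39, 39, -39, 39, -39 (the oscillation 39·(−1)^(n+1)).
Subsequence C: -11, -12, -13, -14, -15, -16 (subtracting 1 each time).
So the missing entry in subsequence A is 100.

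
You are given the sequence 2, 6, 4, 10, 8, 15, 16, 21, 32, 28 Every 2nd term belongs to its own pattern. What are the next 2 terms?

64, 36

Split by position mod 2 into 2 tracks.
Stream A: 2, 4, 8, 16, 32. Successive powers of 2.
Stream B: 6, 10, 15, 21, 28. Triangular numbers starting at T_3.
Position 11 → stream A, term 6 = 64.
Term 12 comes from stream B (its 6th entry): 36.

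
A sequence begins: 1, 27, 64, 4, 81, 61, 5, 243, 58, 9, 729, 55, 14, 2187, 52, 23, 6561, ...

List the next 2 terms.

49, 37

Split by position mod 3 into 3 tracks.
Track A = 1, 4, 5, 9, 14, 23: Fibonacci-style (each term is the sum of the two before it).
Track B = 27, 81, 243, 729, 2187, 6561: powers 3^3, 3^4, 3^5, ….
Track C = 64, 61, 58, 55, 52: arithmetic with common difference −3.
Term 18 comes from track C (its 6th entry): 49.
Term 19 comes from track A (its 7th entry): 37.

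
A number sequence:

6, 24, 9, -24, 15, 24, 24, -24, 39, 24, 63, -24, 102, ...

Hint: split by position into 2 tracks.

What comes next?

24

Odd-indexed and even-indexed terms follow separate rules.
Subsequence A: 6, 9, 15, 24, 39, 63, 102 (Fibonacci-style (each term is the sum of the two before it)).
Subsequence B: 24, -24, 24, -24, 24, -24 (alternating ±24).
The 14th slot belongs to subsequence B; its 7th term is 24.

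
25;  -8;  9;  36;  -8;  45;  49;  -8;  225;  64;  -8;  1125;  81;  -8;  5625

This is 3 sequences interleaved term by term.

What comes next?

The terms cycle through 3 interleaved subsequences.
Subsequence A: 25, 36, 49, 64, 81. Consecutive squares n² from n = 5.
Subsequence B: -8, -8, -8, -8, -8. The constant sequence -8.
Subsequence C: 9, 45, 225, 1125, 5625. A geometric progression (common ratio 5).
Position 16 → subsequence A, term 6 = 100.

100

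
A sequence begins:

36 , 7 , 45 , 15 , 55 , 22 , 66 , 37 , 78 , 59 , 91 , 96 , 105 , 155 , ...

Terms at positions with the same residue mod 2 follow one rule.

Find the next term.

120

Split by position mod 2 into 2 tracks.
Stream A: 36, 45, 55, 66, 78, 91, 105 (the triangular numbers T_8, T_9, …).
Stream B: 7, 15, 22, 37, 59, 96, 155 (Fibonacci-style (each term is the sum of the two before it)).
Term 15 comes from stream A (its 8th entry): 120.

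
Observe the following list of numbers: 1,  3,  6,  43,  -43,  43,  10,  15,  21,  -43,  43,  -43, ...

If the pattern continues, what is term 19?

Positions follow the repeating pattern AAABBB; grouping by letter gives 2 tracks.
Stream A: 1, 3, 6, 10, 15, 21. Triangular numbers n(n+1)/2 for n = 1, 2, ….
Stream B: 43, -43, 43, -43, 43, -43. Oscillating between 43 and -43.
The 19th slot belongs to stream A; its 10th term is 55.

55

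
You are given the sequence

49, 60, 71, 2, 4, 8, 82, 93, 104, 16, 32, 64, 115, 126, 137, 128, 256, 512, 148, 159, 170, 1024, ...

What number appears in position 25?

181

Reading positions in blocks of 6 reveals the pattern AAABBB — 2 tracks woven together.
Track A = 49, 60, 71, 82, 93, 104, 115, 126, 137, 148, 159, 170: adding 11 each time.
Track B = 2, 4, 8, 16, 32, 64, 128, 256, 512, 1024: powers 2^1, 2^2, 2^3, ….
The 25th slot belongs to track A; its 13th term is 181.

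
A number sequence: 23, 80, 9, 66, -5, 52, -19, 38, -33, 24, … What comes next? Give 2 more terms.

-47, 10

Positions 1, 3, 5, … form one subsequence and positions 2, 4, 6, … form another.
Subsequence A = 23, 9, -5, -19, -33: arithmetic with common difference −14.
Subsequence B = 80, 66, 52, 38, 24: subtracting 14 each time.
Term 11 comes from subsequence A (its 6th entry): -47.
Position 12 → subsequence B, term 6 = 10.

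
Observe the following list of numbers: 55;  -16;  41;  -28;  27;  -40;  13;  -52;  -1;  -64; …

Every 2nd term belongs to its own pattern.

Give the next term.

-15

Positions 1, 3, 5, … form one subsequence and positions 2, 4, 6, … form another.
Stream A = 55, 41, 27, 13, -1: arithmetic, step −14.
Stream B = -16, -28, -40, -52, -64: arithmetic, step −12.
Position 11 falls in stream A as its term 6, giving -15.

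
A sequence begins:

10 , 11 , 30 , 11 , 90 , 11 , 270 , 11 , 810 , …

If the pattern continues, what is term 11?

Odd-indexed and even-indexed terms follow separate rules.
Stream A: 10, 30, 90, 270, 810. Geometric with ratio 3.
Stream B: 11, 11, 11, 11. Constant 11.
Term 11 comes from stream A (its 6th entry): 2430.

2430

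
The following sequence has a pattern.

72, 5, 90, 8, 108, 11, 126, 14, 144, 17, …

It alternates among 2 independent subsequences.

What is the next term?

Taking every 2nd term gives 2 separate tracks.
Track A: 72, 90, 108, 126, 144 (linear: a_n = 54 + 18·n).
Track B: 5, 8, 11, 14, 17 (adding 3 each time).
The 11th slot belongs to track A; its 6th term is 162.

162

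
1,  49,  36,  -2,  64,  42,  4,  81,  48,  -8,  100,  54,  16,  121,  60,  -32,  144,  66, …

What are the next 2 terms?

Split by position mod 3 into 3 tracks.
Subsequence A: 1, -2, 4, -8, 16, -32. Geometric, ×-2 each step.
Subsequence B: 49, 64, 81, 100, 121, 144. Perfect squares starting at 7².
Subsequence C: 36, 42, 48, 54, 60, 66. Arithmetic, step +6.
The 19th slot belongs to subsequence A; its 7th term is 64.
Position 20 → subsequence B, term 7 = 169.

64, 169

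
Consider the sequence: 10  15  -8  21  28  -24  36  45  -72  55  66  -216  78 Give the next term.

Positions follow the repeating pattern AAB; grouping by letter gives 2 tracks.
Track A: 10, 15, 21, 28, 36, 45, 55, 66, 78 — triangular numbers starting at T_4.
Track B: -8, -24, -72, -216 — geometric with ratio 3.
Position 14 → track A, term 10 = 91.

91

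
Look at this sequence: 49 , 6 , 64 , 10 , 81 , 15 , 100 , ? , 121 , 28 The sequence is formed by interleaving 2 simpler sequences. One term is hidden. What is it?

21

Positions 1, 3, 5, … form one subsequence and positions 2, 4, 6, … form another.
Subsequence A = 49, 64, 81, 100, 121: perfect squares starting at 7².
Subsequence B = 6, 10, 15, ?, 28: the triangular numbers T_3, T_4, ….
Subsequence B's pattern makes the blank 21.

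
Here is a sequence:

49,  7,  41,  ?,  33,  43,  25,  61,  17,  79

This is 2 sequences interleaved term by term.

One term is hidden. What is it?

25

The terms cycle through 2 interleaved subsequences.
Track A: 49, 41, 33, 25, 17 (linear: a_n = 57 − 8·n).
Track B: 7, ?, 43, 61, 79 (arithmetic with common difference +18).
Track B's pattern makes the blank 25.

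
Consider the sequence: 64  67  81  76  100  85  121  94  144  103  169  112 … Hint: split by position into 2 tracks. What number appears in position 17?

256

The terms cycle through 2 interleaved subsequences.
Track A is 64, 81, 100, 121, 144, 169, which is the squares 8², 9², 10², ….
Track B is 67, 76, 85, 94, 103, 112, which is arithmetic, step +9.
The 17th slot belongs to track A; its 9th term is 256.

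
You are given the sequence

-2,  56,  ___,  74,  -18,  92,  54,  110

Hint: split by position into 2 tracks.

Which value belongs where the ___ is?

6

The terms cycle through 2 interleaved subsequences.
Stream A = -2, ?, -18, 54: geometric, ×-3 each step.
Stream B = 56, 74, 92, 110: arithmetic, step +18.
So the missing entry in stream A is 6.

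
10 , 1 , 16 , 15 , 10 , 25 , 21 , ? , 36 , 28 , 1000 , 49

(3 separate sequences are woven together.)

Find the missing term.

100

Split by position mod 3: positions 1, 4, 7, … form one track, and each other residue class forms its own.
Track A: 10, 15, 21, 28 (triangular numbers starting at T_4).
Track B: 1, 10, ?, 1000 (powers of 10).
Track C: 16, 25, 36, 49 (perfect squares starting at 4²).
The gap is track B's term 3; the rule gives 100.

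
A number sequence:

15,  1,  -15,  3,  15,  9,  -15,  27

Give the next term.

15

Positions 1, 3, 5, … form one subsequence and positions 2, 4, 6, … form another.
Track A: 15, -15, 15, -15 — the oscillation 15·(−1)^(n+1).
Track B: 1, 3, 9, 27 — powers of 3.
The 9th slot belongs to track A; its 5th term is 15.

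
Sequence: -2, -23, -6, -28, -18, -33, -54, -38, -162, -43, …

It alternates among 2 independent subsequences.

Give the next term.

-486

Taking every 2nd term gives 2 separate tracks.
Stream A is -2, -6, -18, -54, -162, which is multiplying by 3 each time.
Stream B is -23, -28, -33, -38, -43, which is subtracting 5 each time.
The 11th slot belongs to stream A; its 6th term is -486.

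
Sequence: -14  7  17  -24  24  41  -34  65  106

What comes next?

-44

Reading positions in blocks of 3 reveals the pattern ABB — 2 tracks woven together.
Track A = -14, -24, -34: subtracting 10 each time.
Track B = 7, 17, 24, 41, 65, 106: Fibonacci-style (each term is the sum of the two before it).
The 10th slot belongs to track A; its 4th term is -44.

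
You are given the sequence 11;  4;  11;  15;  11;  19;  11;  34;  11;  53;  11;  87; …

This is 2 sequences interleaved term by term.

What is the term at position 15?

Split by position mod 2 into 2 tracks.
Track A: 11, 11, 11, 11, 11, 11 — constant 11.
Track B: 4, 15, 19, 34, 53, 87 — Fibonacci-style (each term is the sum of the two before it).
Position 15 → track A, term 8 = 11.

11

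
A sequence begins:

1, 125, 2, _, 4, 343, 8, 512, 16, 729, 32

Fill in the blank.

216

Split by position mod 2 into 2 tracks.
Track A: 1, 2, 4, 8, 16, 32. Multiplying by 2 each time.
Track B: 125, ?, 343, 512, 729. Consecutive cubes n³ from n = 5.
Track B's pattern makes the blank 216.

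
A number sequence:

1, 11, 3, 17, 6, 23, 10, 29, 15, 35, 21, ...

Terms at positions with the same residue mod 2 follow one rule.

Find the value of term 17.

45

Split by position mod 2 into 2 tracks.
Stream A: 1, 3, 6, 10, 15, 21. The triangular numbers T_1, T_2, ….
Stream B: 11, 17, 23, 29, 35. Adding 6 each time.
Position 17 falls in stream A as its term 9, giving 45.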